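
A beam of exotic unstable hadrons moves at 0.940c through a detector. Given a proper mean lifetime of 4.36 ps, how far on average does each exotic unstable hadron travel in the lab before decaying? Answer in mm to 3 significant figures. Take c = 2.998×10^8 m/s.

d ≈ 3.60 mm

γ = 1/√(1 − 0.940²) = 2.9311
Dilated lifetime: Δt = γτ₀ = 2.9311 × 4.36 ps = 12.779 ps
d = vΔt = 0.940c × 12.779 ps = 2.8181×10^8 m/s × 1.2779×10^-11 s = 3.60 mm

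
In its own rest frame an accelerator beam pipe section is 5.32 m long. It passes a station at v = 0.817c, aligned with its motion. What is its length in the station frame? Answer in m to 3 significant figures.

γ = 1/√(1 − 0.817²) = 1.7342
Length contraction: L = L₀/γ = 5.32/1.7342 = 3.07 m

L ≈ 3.07 m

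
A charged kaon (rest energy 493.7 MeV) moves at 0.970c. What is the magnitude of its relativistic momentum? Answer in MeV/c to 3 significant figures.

p ≈ 1970 MeV/c

γ = 1/√(1 − 0.970²) = 4.1135
p = γβm₀c = 4.1135 × 0.970 × 493.7 MeV/c = 1970 MeV/c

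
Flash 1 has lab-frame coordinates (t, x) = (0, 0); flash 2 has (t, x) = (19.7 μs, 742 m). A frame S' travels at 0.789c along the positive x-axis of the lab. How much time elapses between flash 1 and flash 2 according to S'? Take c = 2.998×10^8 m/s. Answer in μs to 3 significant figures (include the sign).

Δt' ≈ 28.9 μs

γ = 1/√(1 − 0.789²) = 1.6276
Δt' = γ(Δt − vΔx/c²) = 1.6276 × (19.7 μs − 0.789×742 m / (2.998×10^8 m/s))
= 1.6276 × (17.747 μs) = 28.9 μs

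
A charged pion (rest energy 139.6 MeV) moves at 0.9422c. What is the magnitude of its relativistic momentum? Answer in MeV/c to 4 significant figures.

γ = 1/√(1 − 0.9422²) = 2.98462
p = γβm₀c = 2.98462 × 0.9422 × 139.6 MeV/c = 392.6 MeV/c

p ≈ 392.6 MeV/c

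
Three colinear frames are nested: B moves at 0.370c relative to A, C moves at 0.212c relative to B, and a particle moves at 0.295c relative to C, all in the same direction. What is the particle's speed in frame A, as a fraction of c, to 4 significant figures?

Compose boost 2: (0.212 + 0.370)/(1 + 0.212×0.370) = 0.5820/1.07844 = 0.539668
Compose boost 3: (0.295 + 0.539668)/(1 + 0.295×0.539668) = 0.834668/1.15920 = 0.7200

u ≈ 0.7200c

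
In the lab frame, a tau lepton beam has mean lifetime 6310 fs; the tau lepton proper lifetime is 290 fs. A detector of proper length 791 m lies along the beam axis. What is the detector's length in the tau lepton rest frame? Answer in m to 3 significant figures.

Time dilation ⇒ γ = Δt/τ₀ = 6310/290 = 21.759
Length contraction: L = L₀/γ = 791/21.759 = 36.4 m

L ≈ 36.4 m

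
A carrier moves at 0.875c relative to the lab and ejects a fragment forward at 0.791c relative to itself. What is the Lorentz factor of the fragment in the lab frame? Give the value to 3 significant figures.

γ ≈ 5.71

u_lab = (0.791 + 0.875)/(1 + 0.791×0.875) = 1.666/1.69212 = 0.984561
γ = 1/√(1 − 0.984561²) = 5.71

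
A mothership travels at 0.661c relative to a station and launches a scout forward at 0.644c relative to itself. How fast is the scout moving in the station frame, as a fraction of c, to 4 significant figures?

Compose boost 2: (0.644 + 0.661)/(1 + 0.644×0.661) = 1.305/1.42568 = 0.9154

u ≈ 0.9154c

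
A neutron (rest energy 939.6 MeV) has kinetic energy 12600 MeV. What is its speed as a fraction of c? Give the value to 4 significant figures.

β ≈ 0.9976

γ = 1 + K/(m₀c²) = 1 + 12600/939.6 = 14.4100
β = √(1 − 1/γ²) = 0.9976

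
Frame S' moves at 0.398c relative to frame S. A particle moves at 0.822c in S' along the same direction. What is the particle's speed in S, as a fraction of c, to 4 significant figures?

u ≈ 0.9193c

Relativistic velocity addition: u = (u' + v)/(1 + u'v/c²)
= (0.822 + 0.398)/(1 + 0.822×0.398) = 1.220/1.32716 = 0.9193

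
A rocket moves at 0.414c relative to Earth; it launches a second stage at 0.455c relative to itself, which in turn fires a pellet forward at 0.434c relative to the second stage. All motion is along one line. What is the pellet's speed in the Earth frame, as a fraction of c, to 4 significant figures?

u ≈ 0.8845c

Compose boost 2: (0.455 + 0.414)/(1 + 0.455×0.414) = 0.8690/1.18837 = 0.731254
Compose boost 3: (0.434 + 0.731254)/(1 + 0.434×0.731254) = 1.16525/1.31736 = 0.8845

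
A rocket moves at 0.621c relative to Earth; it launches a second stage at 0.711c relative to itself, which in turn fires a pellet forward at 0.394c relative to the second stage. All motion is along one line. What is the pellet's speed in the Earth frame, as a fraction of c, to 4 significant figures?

Compose boost 2: (0.711 + 0.621)/(1 + 0.711×0.621) = 1.332/1.44153 = 0.924018
Compose boost 3: (0.394 + 0.924018)/(1 + 0.394×0.924018) = 1.31802/1.36406 = 0.9662

u ≈ 0.9662c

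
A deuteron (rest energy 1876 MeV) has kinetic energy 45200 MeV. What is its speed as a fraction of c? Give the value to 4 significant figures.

β ≈ 0.9992

γ = 1 + K/(m₀c²) = 1 + 45200/1876 = 25.0938
β = √(1 − 1/γ²) = 0.9992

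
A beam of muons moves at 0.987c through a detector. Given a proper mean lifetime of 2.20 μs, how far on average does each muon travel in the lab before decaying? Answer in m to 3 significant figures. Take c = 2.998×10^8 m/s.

d ≈ 4050 m

γ = 1/√(1 − 0.987²) = 6.2220
Dilated lifetime: Δt = γτ₀ = 6.2220 × 2.20 μs = 13.688 μs
d = vΔt = 0.987c × 13.688 μs = 2.9590×10^8 m/s × 1.3688×10^-5 s = 4050 m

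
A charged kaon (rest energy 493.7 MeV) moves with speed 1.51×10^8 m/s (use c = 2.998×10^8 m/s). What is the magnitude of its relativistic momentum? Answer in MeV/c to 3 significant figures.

β = v/c = 1.51×10^8 / 2.998×10^8 = 0.50367
γ = 1/√(1 − 0.50367²) = 1.1575
p = γβm₀c = 1.1575 × 0.50367 × 493.7 MeV/c = 288 MeV/c

p ≈ 288 MeV/c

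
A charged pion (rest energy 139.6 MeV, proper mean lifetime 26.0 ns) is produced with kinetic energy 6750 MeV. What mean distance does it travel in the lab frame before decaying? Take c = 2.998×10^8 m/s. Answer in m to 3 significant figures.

γ = 1 + K/(m₀c²) = 1 + 6750/139.6 = 49.352
β = √(1 − 1/γ²) = 0.99979
Dilated lifetime: γτ₀ = 49.352 × 26.0 ns = 1283.2 ns
d = βc·γτ₀ = 0.99979 × (2.998×10^8 m/s) × 1.2832×10^-6 s = 385 m

d ≈ 385 m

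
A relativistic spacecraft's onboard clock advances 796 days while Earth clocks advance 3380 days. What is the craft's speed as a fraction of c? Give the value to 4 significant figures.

β ≈ 0.9719

γ = Δt/τ₀ = 3380/796 = 4.24623
β = √(1 − 1/γ²) = √(1 − 1/4.24623²) = 0.9719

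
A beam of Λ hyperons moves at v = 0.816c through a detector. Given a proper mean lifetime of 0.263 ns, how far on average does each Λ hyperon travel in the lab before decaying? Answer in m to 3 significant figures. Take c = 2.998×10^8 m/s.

γ = 1/√(1 − 0.816²) = 1.7299
Dilated lifetime: Δt = γτ₀ = 1.7299 × 0.263 ns = 0.45498 ns
d = vΔt = 0.816c × 0.45498 ns = 2.4464×10^8 m/s × 4.5498×10^-10 s = 0.111 m

d ≈ 0.111 m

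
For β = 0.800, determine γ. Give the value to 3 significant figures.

γ ≈ 1.67

γ = 1/√(1 − β²) = 1/√(1 − 0.800²) = 1/√(0.36000) = 1.67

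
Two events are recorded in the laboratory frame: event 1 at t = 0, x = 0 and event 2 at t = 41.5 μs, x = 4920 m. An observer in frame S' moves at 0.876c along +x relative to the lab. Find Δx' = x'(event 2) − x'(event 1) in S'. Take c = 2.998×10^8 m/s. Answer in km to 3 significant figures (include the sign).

γ = 1/√(1 − 0.876²) = 2.0734
Δx' = γ(Δx − vΔt) = 2.0734 × (4920 m − 0.876×(2.998×10^8 m/s)×41.5×10^-6 s)
= 2.0734 × (-5978.9 m) = -12.4 km

Δx' ≈ -12.4 km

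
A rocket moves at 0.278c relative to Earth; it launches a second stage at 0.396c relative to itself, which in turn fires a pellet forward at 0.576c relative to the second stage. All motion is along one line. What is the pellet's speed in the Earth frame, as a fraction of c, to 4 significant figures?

u ≈ 0.8766c

Compose boost 2: (0.396 + 0.278)/(1 + 0.396×0.278) = 0.6740/1.11009 = 0.607159
Compose boost 3: (0.576 + 0.607159)/(1 + 0.576×0.607159) = 1.18316/1.34972 = 0.8766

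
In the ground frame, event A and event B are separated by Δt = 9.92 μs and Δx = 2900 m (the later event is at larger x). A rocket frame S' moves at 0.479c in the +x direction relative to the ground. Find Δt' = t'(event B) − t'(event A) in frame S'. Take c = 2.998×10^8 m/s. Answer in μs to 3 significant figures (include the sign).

γ = 1/√(1 − 0.479²) = 1.1392
Δt' = γ(Δt − vΔx/c²) = 1.1392 × (9.92 μs − 0.479×2900 m / (2.998×10^8 m/s))
= 1.1392 × (5.2866 μs) = 6.02 μs

Δt' ≈ 6.02 μs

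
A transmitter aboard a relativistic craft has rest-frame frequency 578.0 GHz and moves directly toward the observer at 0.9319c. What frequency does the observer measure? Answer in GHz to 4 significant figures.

f_obs ≈ 3079 GHz

Relativistic Doppler: f_obs = f_src √((1+β)/(1−β))
= 578.0 × √(1.93190/0.0681000) = 578.0 × 5.32622 = 3079 GHz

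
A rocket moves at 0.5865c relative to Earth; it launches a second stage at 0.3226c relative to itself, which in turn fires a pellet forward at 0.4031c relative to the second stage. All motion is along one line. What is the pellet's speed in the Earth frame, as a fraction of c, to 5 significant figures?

Compose boost 2: (0.3226 + 0.5865)/(1 + 0.3226×0.5865) = 0.90910/1.189205 = 0.7644604
Compose boost 3: (0.4031 + 0.7644604)/(1 + 0.4031×0.7644604) = 1.167560/1.308154 = 0.89253

u ≈ 0.89253c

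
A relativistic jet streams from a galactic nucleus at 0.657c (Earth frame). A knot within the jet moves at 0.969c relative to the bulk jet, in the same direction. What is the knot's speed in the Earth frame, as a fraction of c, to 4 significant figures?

u ≈ 0.9935c

Relativistic velocity addition: u = (u' + v)/(1 + u'v/c²)
= (0.969 + 0.657)/(1 + 0.969×0.657) = 1.626/1.63663 = 0.9935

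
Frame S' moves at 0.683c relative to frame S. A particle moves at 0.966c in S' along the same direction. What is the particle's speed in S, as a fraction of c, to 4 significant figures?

u ≈ 0.9935c

Relativistic velocity addition: u = (u' + v)/(1 + u'v/c²)
= (0.966 + 0.683)/(1 + 0.966×0.683) = 1.649/1.65978 = 0.9935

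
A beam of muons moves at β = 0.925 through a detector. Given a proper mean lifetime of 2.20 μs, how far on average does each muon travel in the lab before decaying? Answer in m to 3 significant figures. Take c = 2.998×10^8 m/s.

γ = 1/√(1 − 0.925²) = 2.6318
Dilated lifetime: Δt = γτ₀ = 2.6318 × 2.20 μs = 5.7900 μs
d = vΔt = 0.925c × 5.7900 μs = 2.7732×10^8 m/s × 5.7900×10^-6 s = 1610 m

d ≈ 1610 m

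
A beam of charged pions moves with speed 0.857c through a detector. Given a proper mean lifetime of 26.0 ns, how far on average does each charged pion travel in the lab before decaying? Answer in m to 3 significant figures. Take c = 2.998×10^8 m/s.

d ≈ 13.0 m

γ = 1/√(1 − 0.857²) = 1.9406
Dilated lifetime: Δt = γτ₀ = 1.9406 × 26.0 ns = 50.454 ns
d = vΔt = 0.857c × 50.454 ns = 2.5693×10^8 m/s × 5.0454×10^-8 s = 13.0 m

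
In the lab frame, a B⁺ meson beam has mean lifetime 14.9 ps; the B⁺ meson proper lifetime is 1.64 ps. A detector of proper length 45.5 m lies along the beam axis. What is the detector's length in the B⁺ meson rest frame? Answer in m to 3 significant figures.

L ≈ 5.01 m

Time dilation ⇒ γ = Δt/τ₀ = 14.9/1.64 = 9.0854
Length contraction: L = L₀/γ = 45.5/9.0854 = 5.01 m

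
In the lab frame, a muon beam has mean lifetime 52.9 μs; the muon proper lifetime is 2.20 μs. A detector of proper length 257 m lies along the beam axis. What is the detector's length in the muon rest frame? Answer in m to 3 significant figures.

L ≈ 10.7 m

Time dilation ⇒ γ = Δt/τ₀ = 52.9/2.20 = 24.045
Length contraction: L = L₀/γ = 257/24.045 = 10.7 m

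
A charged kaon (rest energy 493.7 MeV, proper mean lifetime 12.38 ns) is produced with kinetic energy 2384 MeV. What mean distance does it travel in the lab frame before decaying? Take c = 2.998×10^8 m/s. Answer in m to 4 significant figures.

γ = 1 + K/(m₀c²) = 1 + 2384/493.7 = 5.82884
β = √(1 − 1/γ²) = 0.985174
Dilated lifetime: γτ₀ = 5.82884 × 12.38 ns = 72.1611 ns
d = βc·γτ₀ = 0.985174 × (2.998×10^8 m/s) × 7.21611×10^-8 s = 21.31 m

d ≈ 21.31 m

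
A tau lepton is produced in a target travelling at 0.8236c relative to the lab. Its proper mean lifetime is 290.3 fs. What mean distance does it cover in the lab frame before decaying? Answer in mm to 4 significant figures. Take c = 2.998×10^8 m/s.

γ = 1/√(1 − 0.8236²) = 1.76314
Dilated lifetime: Δt = γτ₀ = 1.76314 × 290.3 fs = 511.839 fs
d = vΔt = 0.8236c × 511.839 fs = 2.46915×10^8 m/s × 5.11839×10^-13 s = 0.1264 mm

d ≈ 0.1264 mm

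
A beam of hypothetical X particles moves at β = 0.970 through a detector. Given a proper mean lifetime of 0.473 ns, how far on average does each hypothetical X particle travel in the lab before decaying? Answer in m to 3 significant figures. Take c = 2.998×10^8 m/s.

γ = 1/√(1 − 0.970²) = 4.1135
Dilated lifetime: Δt = γτ₀ = 4.1135 × 0.473 ns = 1.9457 ns
d = vΔt = 0.970c × 1.9457 ns = 2.9081×10^8 m/s × 1.9457×10^-9 s = 0.566 m

d ≈ 0.566 m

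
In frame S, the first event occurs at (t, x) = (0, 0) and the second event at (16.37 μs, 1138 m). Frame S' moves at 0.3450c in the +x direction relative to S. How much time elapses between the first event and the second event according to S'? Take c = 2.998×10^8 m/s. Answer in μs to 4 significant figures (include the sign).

Δt' ≈ 16.05 μs

γ = 1/√(1 − 0.3450²) = 1.06541
Δt' = γ(Δt − vΔx/c²) = 1.06541 × (16.37 μs − 0.3450×1138 m / (2.998×10^8 m/s))
= 1.06541 × (15.0604 μs) = 16.05 μs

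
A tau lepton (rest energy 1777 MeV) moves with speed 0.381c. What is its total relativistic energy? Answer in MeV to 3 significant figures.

γ = 1/√(1 − 0.381²) = 1.0816
E = γm₀c² = 1.0816 × 1777 MeV = 1920 MeV

E ≈ 1920 MeV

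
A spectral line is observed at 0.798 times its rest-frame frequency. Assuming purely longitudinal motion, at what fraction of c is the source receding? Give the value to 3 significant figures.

β ≈ 0.222

f_obs/f_src = √((1−β)/(1+β)) = 0.798  ⇒  (1−β)/(1+β) = 0.63680
β = |1 − D²|/(1 + D²) = |1 − 0.63680|/(1 + 0.63680) = 0.222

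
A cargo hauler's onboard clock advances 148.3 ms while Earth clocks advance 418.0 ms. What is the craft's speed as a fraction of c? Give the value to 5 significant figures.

γ = Δt/τ₀ = 418.0/148.3 = 2.818611
β = √(1 − 1/γ²) = √(1 − 1/2.818611²) = 0.93495

β ≈ 0.93495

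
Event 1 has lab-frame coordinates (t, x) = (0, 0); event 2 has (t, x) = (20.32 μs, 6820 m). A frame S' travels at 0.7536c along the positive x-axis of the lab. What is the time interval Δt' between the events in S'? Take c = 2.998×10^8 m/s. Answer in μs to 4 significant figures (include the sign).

Δt' ≈ 4.833 μs

γ = 1/√(1 − 0.7536²) = 1.52130
Δt' = γ(Δt − vΔx/c²) = 1.52130 × (20.32 μs − 0.7536×6820 m / (2.998×10^8 m/s))
= 1.52130 × (3.17673 μs) = 4.833 μs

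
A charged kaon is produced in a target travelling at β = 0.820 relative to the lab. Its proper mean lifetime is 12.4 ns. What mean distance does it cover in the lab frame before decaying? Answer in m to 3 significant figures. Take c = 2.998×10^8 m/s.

d ≈ 5.33 m

γ = 1/√(1 − 0.820²) = 1.7471
Dilated lifetime: Δt = γτ₀ = 1.7471 × 12.4 ns = 21.665 ns
d = vΔt = 0.820c × 21.665 ns = 2.4584×10^8 m/s × 2.1665×10^-8 s = 5.33 m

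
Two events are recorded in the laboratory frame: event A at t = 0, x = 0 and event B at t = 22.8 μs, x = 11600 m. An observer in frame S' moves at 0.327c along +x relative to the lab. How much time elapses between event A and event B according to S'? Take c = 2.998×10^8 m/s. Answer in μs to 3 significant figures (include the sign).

γ = 1/√(1 − 0.327²) = 1.0582
Δt' = γ(Δt − vΔx/c²) = 1.0582 × (22.8 μs − 0.327×11600 m / (2.998×10^8 m/s))
= 1.0582 × (10.148 μs) = 10.7 μs

Δt' ≈ 10.7 μs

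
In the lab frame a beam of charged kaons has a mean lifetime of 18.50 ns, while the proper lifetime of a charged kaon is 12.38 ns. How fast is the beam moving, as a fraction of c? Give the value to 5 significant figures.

β ≈ 0.74309

γ = Δt/τ₀ = 18.50/12.38 = 1.494346
β = √(1 − 1/γ²) = √(1 − 1/1.494346²) = 0.74309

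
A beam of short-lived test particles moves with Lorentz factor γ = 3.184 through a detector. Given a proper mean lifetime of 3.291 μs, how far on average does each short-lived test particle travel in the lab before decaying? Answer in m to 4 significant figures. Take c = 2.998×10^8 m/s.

β = √(1 − 1/γ²) = √(1 − 1/3.184²) = 0.949400
Dilated lifetime: Δt = γτ₀ = 3.184 × 3.291 μs = 10.4785 μs
d = vΔt = 0.949400c × 10.4785 μs = 2.84630×10^8 m/s × 1.04785×10^-5 s = 2983 m

d ≈ 2983 m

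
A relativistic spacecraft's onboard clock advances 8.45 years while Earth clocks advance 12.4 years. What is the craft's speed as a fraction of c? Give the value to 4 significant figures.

β ≈ 0.7319

γ = Δt/τ₀ = 12.4/8.45 = 1.46746
β = √(1 − 1/γ²) = √(1 − 1/1.46746²) = 0.7319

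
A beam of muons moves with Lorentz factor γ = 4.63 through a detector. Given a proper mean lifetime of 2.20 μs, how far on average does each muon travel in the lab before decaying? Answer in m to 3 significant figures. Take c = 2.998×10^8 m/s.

d ≈ 2980 m

β = √(1 − 1/γ²) = √(1 − 1/4.63²) = 0.97640
Dilated lifetime: Δt = γτ₀ = 4.63 × 2.20 μs = 10.186 μs
d = vΔt = 0.97640c × 10.186 μs = 2.9272×10^8 m/s × 1.0186×10^-5 s = 2980 m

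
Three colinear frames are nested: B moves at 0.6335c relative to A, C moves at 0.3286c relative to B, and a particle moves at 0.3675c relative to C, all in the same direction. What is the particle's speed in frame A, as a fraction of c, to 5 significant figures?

Compose boost 2: (0.3286 + 0.6335)/(1 + 0.3286×0.6335) = 0.96210/1.208168 = 0.7963296
Compose boost 3: (0.3675 + 0.7963296)/(1 + 0.3675×0.7963296) = 1.163830/1.292651 = 0.90034

u ≈ 0.90034c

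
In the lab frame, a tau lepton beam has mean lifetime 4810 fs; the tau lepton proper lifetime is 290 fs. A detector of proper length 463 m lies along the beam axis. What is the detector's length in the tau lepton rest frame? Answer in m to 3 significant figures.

L ≈ 27.9 m

Time dilation ⇒ γ = Δt/τ₀ = 4810/290 = 16.586
Length contraction: L = L₀/γ = 463/16.586 = 27.9 m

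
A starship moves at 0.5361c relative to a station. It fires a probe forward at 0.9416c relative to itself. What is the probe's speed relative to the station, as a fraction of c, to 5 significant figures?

u ≈ 0.98200c

Relativistic velocity addition: u = (u' + v)/(1 + u'v/c²)
= (0.9416 + 0.5361)/(1 + 0.9416×0.5361) = 1.4777/1.504792 = 0.98200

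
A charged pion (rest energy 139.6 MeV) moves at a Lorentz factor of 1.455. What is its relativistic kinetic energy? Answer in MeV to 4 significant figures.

K ≈ 63.52 MeV

γ = 1.455 (given)
K = (γ − 1)m₀c² = (1.455 − 1) × 139.6 MeV = 0.455000 × 139.6 MeV = 63.52 MeV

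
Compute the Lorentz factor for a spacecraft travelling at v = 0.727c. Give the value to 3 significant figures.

γ ≈ 1.46

γ = 1/√(1 − β²) = 1/√(1 − 0.727²) = 1/√(0.47147) = 1.46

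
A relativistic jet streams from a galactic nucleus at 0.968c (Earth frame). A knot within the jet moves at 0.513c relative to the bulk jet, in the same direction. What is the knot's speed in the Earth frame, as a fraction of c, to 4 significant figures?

Relativistic velocity addition: u = (u' + v)/(1 + u'v/c²)
= (0.513 + 0.968)/(1 + 0.513×0.968) = 1.481/1.49658 = 0.9896

u ≈ 0.9896c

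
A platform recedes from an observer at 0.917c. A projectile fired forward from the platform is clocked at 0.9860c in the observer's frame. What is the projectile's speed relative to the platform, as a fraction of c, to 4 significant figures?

u' ≈ 0.7200c

Inverse velocity addition: u' = (u − v)/(1 − uv/c²)
= (0.9860 − 0.917)/(1 − 0.9860×0.917) = 0.06900/0.0958380 = 0.7200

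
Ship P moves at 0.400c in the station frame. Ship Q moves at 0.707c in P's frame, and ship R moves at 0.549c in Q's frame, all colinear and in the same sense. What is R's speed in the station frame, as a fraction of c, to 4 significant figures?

Compose boost 2: (0.707 + 0.400)/(1 + 0.707×0.400) = 1.107/1.28280 = 0.862956
Compose boost 3: (0.549 + 0.862956)/(1 + 0.549×0.862956) = 1.41196/1.47376 = 0.9581

u ≈ 0.9581c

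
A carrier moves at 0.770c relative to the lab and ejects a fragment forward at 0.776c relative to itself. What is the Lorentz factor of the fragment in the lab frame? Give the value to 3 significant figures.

u_lab = (0.776 + 0.770)/(1 + 0.776×0.770) = 1.546/1.59752 = 0.967750
γ = 1/√(1 − 0.967750²) = 3.97

γ ≈ 3.97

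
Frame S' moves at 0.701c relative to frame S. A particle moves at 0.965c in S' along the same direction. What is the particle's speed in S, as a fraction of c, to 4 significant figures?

u ≈ 0.9938c

Relativistic velocity addition: u = (u' + v)/(1 + u'v/c²)
= (0.965 + 0.701)/(1 + 0.965×0.701) = 1.666/1.67646 = 0.9938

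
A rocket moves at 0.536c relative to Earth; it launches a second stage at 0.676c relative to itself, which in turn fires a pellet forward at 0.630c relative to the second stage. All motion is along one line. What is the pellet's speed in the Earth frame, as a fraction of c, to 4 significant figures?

Compose boost 2: (0.676 + 0.536)/(1 + 0.676×0.536) = 1.212/1.36234 = 0.889648
Compose boost 3: (0.630 + 0.889648)/(1 + 0.630×0.889648) = 1.51965/1.56048 = 0.9738

u ≈ 0.9738c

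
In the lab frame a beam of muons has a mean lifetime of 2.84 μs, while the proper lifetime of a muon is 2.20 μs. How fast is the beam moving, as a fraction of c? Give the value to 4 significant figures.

β ≈ 0.6324

γ = Δt/τ₀ = 2.84/2.20 = 1.29091
β = √(1 − 1/γ²) = √(1 − 1/1.29091²) = 0.6324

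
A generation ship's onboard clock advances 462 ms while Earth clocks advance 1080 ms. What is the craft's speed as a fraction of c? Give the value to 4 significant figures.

β ≈ 0.9039

γ = Δt/τ₀ = 1080/462 = 2.33766
β = √(1 − 1/γ²) = √(1 − 1/2.33766²) = 0.9039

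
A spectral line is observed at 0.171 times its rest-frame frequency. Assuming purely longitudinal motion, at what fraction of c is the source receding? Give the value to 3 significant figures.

f_obs/f_src = √((1−β)/(1+β)) = 0.171  ⇒  (1−β)/(1+β) = 0.029241
β = |1 − D²|/(1 + D²) = |1 − 0.029241|/(1 + 0.029241) = 0.943

β ≈ 0.943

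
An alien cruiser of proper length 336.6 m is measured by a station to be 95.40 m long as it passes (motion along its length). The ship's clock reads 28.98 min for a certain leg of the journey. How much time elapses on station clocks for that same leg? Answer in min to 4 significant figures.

Length contraction ⇒ γ = L₀/L = 336.6/95.40 = 3.52830
Time dilation: Δt = γτ₀ = 3.52830 × 28.98 min = 102.3 min

Δt ≈ 102.3 min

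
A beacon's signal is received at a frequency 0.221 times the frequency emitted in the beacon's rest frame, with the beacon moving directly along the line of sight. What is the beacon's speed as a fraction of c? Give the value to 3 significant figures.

f_obs/f_src = √((1−β)/(1+β)) = 0.221  ⇒  (1−β)/(1+β) = 0.048841
β = |1 − D²|/(1 + D²) = |1 − 0.048841|/(1 + 0.048841) = 0.907

β ≈ 0.907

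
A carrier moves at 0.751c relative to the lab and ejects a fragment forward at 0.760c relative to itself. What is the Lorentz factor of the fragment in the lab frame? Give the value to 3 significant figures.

u_lab = (0.760 + 0.751)/(1 + 0.760×0.751) = 1.511/1.57076 = 0.961955
γ = 1/√(1 − 0.961955²) = 3.66

γ ≈ 3.66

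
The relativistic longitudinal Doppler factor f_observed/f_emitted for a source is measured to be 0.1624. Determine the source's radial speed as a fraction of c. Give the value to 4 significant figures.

β ≈ 0.9486

f_obs/f_src = √((1−β)/(1+β)) = 0.1624  ⇒  (1−β)/(1+β) = 0.0263738
β = |1 − D²|/(1 + D²) = |1 − 0.0263738|/(1 + 0.0263738) = 0.9486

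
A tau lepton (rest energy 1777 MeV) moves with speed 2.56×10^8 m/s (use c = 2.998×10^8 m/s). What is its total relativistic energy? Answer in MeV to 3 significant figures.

E ≈ 3410 MeV

β = v/c = 2.56×10^8 / 2.998×10^8 = 0.85390
γ = 1/√(1 − 0.85390²) = 1.9215
E = γm₀c² = 1.9215 × 1777 MeV = 3410 MeV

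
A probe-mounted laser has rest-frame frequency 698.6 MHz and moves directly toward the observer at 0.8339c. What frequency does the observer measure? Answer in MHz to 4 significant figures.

Relativistic Doppler: f_obs = f_src √((1+β)/(1−β))
= 698.6 × √(1.83390/0.166100) = 698.6 × 3.32279 = 2321 MHz

f_obs ≈ 2321 MHz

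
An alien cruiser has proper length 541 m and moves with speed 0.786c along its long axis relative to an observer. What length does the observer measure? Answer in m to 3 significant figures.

L ≈ 334 m

γ = 1/√(1 − 0.786²) = 1.6175
Length contraction: L = L₀/γ = 541/1.6175 = 334 m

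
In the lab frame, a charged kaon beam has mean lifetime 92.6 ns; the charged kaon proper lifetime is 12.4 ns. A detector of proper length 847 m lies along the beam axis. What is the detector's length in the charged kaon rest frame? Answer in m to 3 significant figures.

L ≈ 113 m

Time dilation ⇒ γ = Δt/τ₀ = 92.6/12.4 = 7.4677
Length contraction: L = L₀/γ = 847/7.4677 = 113 m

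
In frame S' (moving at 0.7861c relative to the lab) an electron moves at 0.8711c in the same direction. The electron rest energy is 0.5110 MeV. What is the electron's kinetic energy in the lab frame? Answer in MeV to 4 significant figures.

K ≈ 2.325 MeV

u_lab = (0.8711 + 0.7861)/(1 + 0.8711×0.7861) = 0.9836348
γ = 1/√(1 − 0.9836348²) = 5.55019
K = (γ − 1)m₀c² = (5.55019 − 1) × 0.5110 = 4.55019 × 0.5110 = 2.325 MeV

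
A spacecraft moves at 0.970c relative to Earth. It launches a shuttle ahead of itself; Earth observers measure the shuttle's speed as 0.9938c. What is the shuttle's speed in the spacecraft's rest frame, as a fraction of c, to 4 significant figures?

u' ≈ 0.6609c

Inverse velocity addition: u' = (u − v)/(1 − uv/c²)
= (0.9938 − 0.970)/(1 − 0.9938×0.970) = 0.02380/0.0360140 = 0.6609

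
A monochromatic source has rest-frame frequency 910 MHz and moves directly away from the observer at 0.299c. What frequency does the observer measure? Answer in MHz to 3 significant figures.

Relativistic Doppler: f_obs = f_src √((1−β)/(1+β))
= 910 × √(0.70100/1.2990) = 910 × 0.73461 = 668 MHz

f_obs ≈ 668 MHz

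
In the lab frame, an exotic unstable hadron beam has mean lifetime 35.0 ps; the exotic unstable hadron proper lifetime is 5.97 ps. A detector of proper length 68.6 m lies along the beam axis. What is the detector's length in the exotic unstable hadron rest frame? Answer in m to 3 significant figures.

Time dilation ⇒ γ = Δt/τ₀ = 35.0/5.97 = 5.8626
Length contraction: L = L₀/γ = 68.6/5.8626 = 11.7 m

L ≈ 11.7 m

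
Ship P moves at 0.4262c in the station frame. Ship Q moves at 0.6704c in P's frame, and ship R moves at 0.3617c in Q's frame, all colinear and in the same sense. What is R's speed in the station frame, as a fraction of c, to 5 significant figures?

Compose boost 2: (0.6704 + 0.4262)/(1 + 0.6704×0.4262) = 1.0966/1.285724 = 0.8529043
Compose boost 3: (0.3617 + 0.8529043)/(1 + 0.3617×0.8529043) = 1.214604/1.308496 = 0.92824

u ≈ 0.92824c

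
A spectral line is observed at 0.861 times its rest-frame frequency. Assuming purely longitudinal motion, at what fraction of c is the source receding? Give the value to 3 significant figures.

f_obs/f_src = √((1−β)/(1+β)) = 0.861  ⇒  (1−β)/(1+β) = 0.74132
β = |1 − D²|/(1 + D²) = |1 − 0.74132|/(1 + 0.74132) = 0.149

β ≈ 0.149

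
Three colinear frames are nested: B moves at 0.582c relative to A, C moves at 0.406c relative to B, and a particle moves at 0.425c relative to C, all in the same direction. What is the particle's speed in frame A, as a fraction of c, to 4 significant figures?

Compose boost 2: (0.406 + 0.582)/(1 + 0.406×0.582) = 0.9880/1.23629 = 0.799164
Compose boost 3: (0.425 + 0.799164)/(1 + 0.425×0.799164) = 1.22416/1.33964 = 0.9138

u ≈ 0.9138c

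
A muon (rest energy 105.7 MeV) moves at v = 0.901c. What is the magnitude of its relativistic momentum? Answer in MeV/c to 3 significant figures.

γ = 1/√(1 − 0.901²) = 2.3051
p = γβm₀c = 2.3051 × 0.901 × 105.7 MeV/c = 220 MeV/c

p ≈ 220 MeV/c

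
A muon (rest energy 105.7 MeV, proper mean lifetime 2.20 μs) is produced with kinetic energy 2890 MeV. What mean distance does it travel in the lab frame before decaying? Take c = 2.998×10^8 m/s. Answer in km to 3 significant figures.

γ = 1 + K/(m₀c²) = 1 + 2890/105.7 = 28.342
β = √(1 − 1/γ²) = 0.99938
Dilated lifetime: γτ₀ = 28.342 × 2.20 μs = 62.351 μs
d = βc·γτ₀ = 0.99938 × (2.998×10^8 m/s) × 6.2351×10^-5 s = 18.7 km

d ≈ 18.7 km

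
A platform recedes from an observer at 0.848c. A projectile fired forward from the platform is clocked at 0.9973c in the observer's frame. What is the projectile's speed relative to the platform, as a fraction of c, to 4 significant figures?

u' ≈ 0.9677c

Inverse velocity addition: u' = (u − v)/(1 − uv/c²)
= (0.9973 − 0.848)/(1 − 0.9973×0.848) = 0.1493/0.154290 = 0.9677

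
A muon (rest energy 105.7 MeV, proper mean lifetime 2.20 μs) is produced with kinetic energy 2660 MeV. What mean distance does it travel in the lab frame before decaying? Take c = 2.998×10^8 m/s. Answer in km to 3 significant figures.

d ≈ 17.2 km

γ = 1 + K/(m₀c²) = 1 + 2660/105.7 = 26.166
β = √(1 − 1/γ²) = 0.99927
Dilated lifetime: γτ₀ = 26.166 × 2.20 μs = 57.564 μs
d = βc·γτ₀ = 0.99927 × (2.998×10^8 m/s) × 5.7564×10^-5 s = 17.2 km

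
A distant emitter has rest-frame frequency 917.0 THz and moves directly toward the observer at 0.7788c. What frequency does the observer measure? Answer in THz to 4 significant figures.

Relativistic Doppler: f_obs = f_src √((1+β)/(1−β))
= 917.0 × √(1.77880/0.221200) = 917.0 × 2.83577 = 2600 THz

f_obs ≈ 2600 THz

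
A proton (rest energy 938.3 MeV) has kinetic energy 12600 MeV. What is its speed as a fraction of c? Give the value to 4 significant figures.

β ≈ 0.9976

γ = 1 + K/(m₀c²) = 1 + 12600/938.3 = 14.4285
β = √(1 − 1/γ²) = 0.9976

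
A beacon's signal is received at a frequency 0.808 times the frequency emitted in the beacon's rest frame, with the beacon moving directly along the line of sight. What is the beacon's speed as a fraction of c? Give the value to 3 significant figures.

f_obs/f_src = √((1−β)/(1+β)) = 0.808  ⇒  (1−β)/(1+β) = 0.65286
β = |1 − D²|/(1 + D²) = |1 − 0.65286|/(1 + 0.65286) = 0.210

β ≈ 0.210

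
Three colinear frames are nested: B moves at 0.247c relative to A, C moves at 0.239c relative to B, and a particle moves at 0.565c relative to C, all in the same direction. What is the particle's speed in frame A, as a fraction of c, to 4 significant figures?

u ≈ 0.8131c

Compose boost 2: (0.239 + 0.247)/(1 + 0.239×0.247) = 0.4860/1.05903 = 0.458909
Compose boost 3: (0.565 + 0.458909)/(1 + 0.565×0.458909) = 1.02391/1.25928 = 0.8131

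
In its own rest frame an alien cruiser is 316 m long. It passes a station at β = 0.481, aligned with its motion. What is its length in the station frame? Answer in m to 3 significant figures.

γ = 1/√(1 − 0.481²) = 1.1406
Length contraction: L = L₀/γ = 316/1.1406 = 277 m

L ≈ 277 m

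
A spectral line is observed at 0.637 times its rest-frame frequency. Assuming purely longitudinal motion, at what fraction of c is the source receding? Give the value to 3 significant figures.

β ≈ 0.423

f_obs/f_src = √((1−β)/(1+β)) = 0.637  ⇒  (1−β)/(1+β) = 0.40577
β = |1 − D²|/(1 + D²) = |1 − 0.40577|/(1 + 0.40577) = 0.423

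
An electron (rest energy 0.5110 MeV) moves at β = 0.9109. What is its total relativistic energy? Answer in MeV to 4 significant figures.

E ≈ 1.238 MeV

γ = 1/√(1 − 0.9109²) = 2.42350
E = γm₀c² = 2.42350 × 0.5110 MeV = 1.238 MeV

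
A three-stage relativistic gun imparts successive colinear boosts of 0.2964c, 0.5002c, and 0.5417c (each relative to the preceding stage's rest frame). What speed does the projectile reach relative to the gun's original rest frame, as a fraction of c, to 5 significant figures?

u ≈ 0.89798c

Compose boost 2: (0.5002 + 0.2964)/(1 + 0.5002×0.2964) = 0.79660/1.148259 = 0.6937458
Compose boost 3: (0.5417 + 0.6937458)/(1 + 0.5417×0.6937458) = 1.235446/1.375802 = 0.89798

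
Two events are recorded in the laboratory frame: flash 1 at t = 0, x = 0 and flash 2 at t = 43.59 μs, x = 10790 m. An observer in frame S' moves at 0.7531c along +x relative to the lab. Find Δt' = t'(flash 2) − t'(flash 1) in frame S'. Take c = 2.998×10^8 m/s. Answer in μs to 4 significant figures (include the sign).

γ = 1/√(1 − 0.7531²) = 1.51997
Δt' = γ(Δt − vΔx/c²) = 1.51997 × (43.59 μs − 0.7531×10790 m / (2.998×10^8 m/s))
= 1.51997 × (16.4854 μs) = 25.06 μs

Δt' ≈ 25.06 μs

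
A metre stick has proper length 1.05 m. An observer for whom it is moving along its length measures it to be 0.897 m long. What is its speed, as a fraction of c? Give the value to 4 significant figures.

β ≈ 0.5198

γ = L₀/L = 1.05/0.897 = 1.17057
β = √(1 − 1/γ²) = 0.5198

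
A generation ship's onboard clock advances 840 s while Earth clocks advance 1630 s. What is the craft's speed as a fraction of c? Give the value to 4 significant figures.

β ≈ 0.8570

γ = Δt/τ₀ = 1630/840 = 1.94048
β = √(1 − 1/γ²) = √(1 − 1/1.94048²) = 0.8570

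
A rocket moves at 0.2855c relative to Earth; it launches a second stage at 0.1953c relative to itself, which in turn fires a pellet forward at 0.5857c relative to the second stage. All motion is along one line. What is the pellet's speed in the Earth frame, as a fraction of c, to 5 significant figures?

Compose boost 2: (0.1953 + 0.2855)/(1 + 0.1953×0.2855) = 0.48080/1.055758 = 0.4554073
Compose boost 3: (0.5857 + 0.4554073)/(1 + 0.5857×0.4554073) = 1.041107/1.266732 = 0.82188

u ≈ 0.82188c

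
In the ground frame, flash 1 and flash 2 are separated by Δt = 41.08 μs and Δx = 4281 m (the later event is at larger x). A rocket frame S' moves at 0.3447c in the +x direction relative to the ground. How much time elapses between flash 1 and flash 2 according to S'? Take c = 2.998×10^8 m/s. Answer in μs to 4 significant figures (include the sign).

Δt' ≈ 38.52 μs

γ = 1/√(1 − 0.3447²) = 1.06529
Δt' = γ(Δt − vΔx/c²) = 1.06529 × (41.08 μs − 0.3447×4281 m / (2.998×10^8 m/s))
= 1.06529 × (36.1578 μs) = 38.52 μs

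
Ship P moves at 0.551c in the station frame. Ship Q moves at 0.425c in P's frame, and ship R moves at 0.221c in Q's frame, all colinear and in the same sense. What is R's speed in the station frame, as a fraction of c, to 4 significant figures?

Compose boost 2: (0.425 + 0.551)/(1 + 0.425×0.551) = 0.9760/1.23418 = 0.790812
Compose boost 3: (0.221 + 0.790812)/(1 + 0.221×0.790812) = 1.01181/1.17477 = 0.8613

u ≈ 0.8613c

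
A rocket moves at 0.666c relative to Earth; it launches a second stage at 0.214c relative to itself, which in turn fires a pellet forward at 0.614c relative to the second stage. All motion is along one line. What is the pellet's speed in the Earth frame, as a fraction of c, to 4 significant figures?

Compose boost 2: (0.214 + 0.666)/(1 + 0.214×0.666) = 0.8800/1.14252 = 0.770225
Compose boost 3: (0.614 + 0.770225)/(1 + 0.614×0.770225) = 1.38422/1.47292 = 0.9398

u ≈ 0.9398c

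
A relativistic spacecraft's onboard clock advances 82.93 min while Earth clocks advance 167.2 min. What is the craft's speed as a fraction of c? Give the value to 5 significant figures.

γ = Δt/τ₀ = 167.2/82.93 = 2.016158
β = √(1 − 1/γ²) = √(1 − 1/2.016158²) = 0.86833

β ≈ 0.86833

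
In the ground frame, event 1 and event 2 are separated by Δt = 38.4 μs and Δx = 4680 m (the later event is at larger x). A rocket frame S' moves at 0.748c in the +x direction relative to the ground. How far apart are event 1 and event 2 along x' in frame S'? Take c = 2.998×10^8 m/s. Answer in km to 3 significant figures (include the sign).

Δx' ≈ -5.92 km

γ = 1/√(1 − 0.748²) = 1.5067
Δx' = γ(Δx − vΔt) = 1.5067 × (4680 m − 0.748×(2.998×10^8 m/s)×38.4×10^-6 s)
= 1.5067 × (-3931.2 m) = -5.92 km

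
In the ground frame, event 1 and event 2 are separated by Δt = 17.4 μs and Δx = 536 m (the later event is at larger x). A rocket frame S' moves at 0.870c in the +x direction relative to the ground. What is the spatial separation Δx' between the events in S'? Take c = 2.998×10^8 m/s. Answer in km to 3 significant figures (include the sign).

γ = 1/√(1 − 0.870²) = 2.0282
Δx' = γ(Δx − vΔt) = 2.0282 × (536 m − 0.870×(2.998×10^8 m/s)×17.4×10^-6 s)
= 2.0282 × (-4002.4 m) = -8.12 km

Δx' ≈ -8.12 km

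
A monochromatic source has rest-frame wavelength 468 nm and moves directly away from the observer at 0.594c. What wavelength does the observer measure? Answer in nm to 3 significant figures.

Relativistic Doppler: λ_obs = λ_src √((1+β)/(1−β))
= 468 × √(1.5940/0.40600) = 468 × 1.9814 = 927 nm

λ_obs ≈ 927 nm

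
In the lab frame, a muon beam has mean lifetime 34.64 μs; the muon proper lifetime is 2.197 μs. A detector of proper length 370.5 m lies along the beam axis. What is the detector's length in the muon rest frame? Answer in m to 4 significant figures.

Time dilation ⇒ γ = Δt/τ₀ = 34.64/2.197 = 15.7670
Length contraction: L = L₀/γ = 370.5/15.7670 = 23.50 m

L ≈ 23.50 m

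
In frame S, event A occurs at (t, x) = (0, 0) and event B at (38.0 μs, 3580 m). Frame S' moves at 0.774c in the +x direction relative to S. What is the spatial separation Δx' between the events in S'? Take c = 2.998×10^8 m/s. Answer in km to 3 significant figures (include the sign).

γ = 1/√(1 − 0.774²) = 1.5793
Δx' = γ(Δx − vΔt) = 1.5793 × (3580 m − 0.774×(2.998×10^8 m/s)×38.0×10^-6 s)
= 1.5793 × (-5237.7 m) = -8.27 km

Δx' ≈ -8.27 km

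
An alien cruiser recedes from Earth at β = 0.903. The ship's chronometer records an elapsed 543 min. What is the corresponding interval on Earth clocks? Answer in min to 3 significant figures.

Δt ≈ 1260 min

γ = 1/√(1 − 0.903²) = 2.3275
Time dilation: Δt = γτ₀ = 2.3275 × 543 min = 1260 min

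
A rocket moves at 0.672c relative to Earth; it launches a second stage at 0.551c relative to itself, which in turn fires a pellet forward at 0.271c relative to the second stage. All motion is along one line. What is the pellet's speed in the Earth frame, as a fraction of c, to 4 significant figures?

Compose boost 2: (0.551 + 0.672)/(1 + 0.551×0.672) = 1.223/1.37027 = 0.892524
Compose boost 3: (0.271 + 0.892524)/(1 + 0.271×0.892524) = 1.16352/1.24187 = 0.9369

u ≈ 0.9369c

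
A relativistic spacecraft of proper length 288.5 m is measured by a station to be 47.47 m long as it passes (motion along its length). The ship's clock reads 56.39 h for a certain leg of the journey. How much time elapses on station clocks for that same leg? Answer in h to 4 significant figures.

Length contraction ⇒ γ = L₀/L = 288.5/47.47 = 6.07752
Time dilation: Δt = γτ₀ = 6.07752 × 56.39 h = 342.7 h

Δt ≈ 342.7 h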